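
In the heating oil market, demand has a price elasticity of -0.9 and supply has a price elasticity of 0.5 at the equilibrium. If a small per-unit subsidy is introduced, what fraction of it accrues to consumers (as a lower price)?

For a small subsidy around the equilibrium, the benefit split depends on the relative slopes, which at a point are proportional to the elasticities.
Buyer share = εs/(εs + |εd|) = 0.5/(0.5 + 0.9) = 5/14; seller share = |εd|/(εs + |εd|) = 9/14.

Consumer share = 5/14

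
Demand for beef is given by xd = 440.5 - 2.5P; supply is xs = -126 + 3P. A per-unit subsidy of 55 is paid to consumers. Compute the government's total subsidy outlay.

Pre-subsidy: 440.5 - 2.5P = -126 + 3P gives P* = 103, x* = 183.
With the rebate, buyers effectively pay Pb = Ps − 55, where Ps is the price sellers receive.
Demand in terms of Ps becomes xd = 440.5 − 2.5(Ps − 55) = 578 - 2.5Ps. Setting this equal to supply: 578 - 2.5Ps = -126 + 3Ps, so Ps = 128.
Buyers pay Pb = 128 − 55 = 73; x' = -126 + 3·128 = 258.
Government outlay = subsidy × quantity = 55 × 258 = 14190.

Government cost = 14190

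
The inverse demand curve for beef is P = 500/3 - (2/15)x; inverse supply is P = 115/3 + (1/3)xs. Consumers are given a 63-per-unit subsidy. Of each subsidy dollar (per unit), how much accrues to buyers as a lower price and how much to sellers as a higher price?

Buyers gain 18 per unit; sellers gain 45 per unit

Pre-subsidy: 500/3 - (2/15)x = 115/3 + (1/3)x gives x* = 275 and P* = 130.
With the rebate, buyers effectively pay Pb = Ps − 63, where Ps is the price sellers receive.
On the curves, Pb = 500/3 - (2/15)x and Ps = 115/3 + (1/3)x; the wedge Ps − Pb = 63 gives 115/3 + (1/3)x − (500/3 - (2/15)x) = 63, so x' = 410.
Then Pb = 500/3 − (2/15)·410 = 112 and Ps = 115/3 + (1/3)·410 = 175.
Buyers' price falls by P* − Pb = 130 − 112 = 18; sellers' price rises by Ps − P* = 175 − 130 = 45.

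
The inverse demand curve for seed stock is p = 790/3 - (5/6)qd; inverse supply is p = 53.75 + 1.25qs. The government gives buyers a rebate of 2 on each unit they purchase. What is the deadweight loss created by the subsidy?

Deadweight loss = 0.96

Pre-subsidy: 790/3 - (5/6)q = 53.75 + 1.25q gives q* = 100.6 and p* = 179.5.
With the rebate, buyers effectively pay pb = ps − 2, where ps is the price sellers receive.
On the curves, pb = 790/3 - (5/6)q and ps = 53.75 + 1.25q; the wedge ps − pb = 2 gives 53.75 + 1.25q − (790/3 - (5/6)q) = 2, so q' = 101.56.
Then pb = 790/3 − (5/6)·101.56 = 178.7 and ps = 53.75 + 1.25·101.56 = 180.7.
The subsidy expands output by 101.56 − 100.6 = 0.96 past the efficient level; on those units the gap between marginal cost and willingness to pay runs from 0 up to 2.
DWL = ½ × 2 × 0.96 = 0.96.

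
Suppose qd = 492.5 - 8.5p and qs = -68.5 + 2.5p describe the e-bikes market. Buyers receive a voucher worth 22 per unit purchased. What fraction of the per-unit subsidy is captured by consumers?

Consumer share = 5/22

Pre-subsidy: 492.5 - 8.5p = -68.5 + 2.5p gives p* = 51, q* = 59.
With the rebate, buyers effectively pay pb = ps − 22, where ps is the price sellers receive.
Demand in terms of ps becomes qd = 492.5 − 8.5(ps − 22) = 679.5 - 8.5ps. Setting this equal to supply: 679.5 - 8.5ps = -68.5 + 2.5ps, so ps = 68.
Buyers pay pb = 68 − 22 = 46; q' = -68.5 + 2.5·68 = 101.5.
Buyers' price falls by p* − pb = 51 − 46 = 5; sellers' price rises by ps − p* = 68 − 51 = 17.
So consumers capture 5/22 = 5/22 of each unit of subsidy.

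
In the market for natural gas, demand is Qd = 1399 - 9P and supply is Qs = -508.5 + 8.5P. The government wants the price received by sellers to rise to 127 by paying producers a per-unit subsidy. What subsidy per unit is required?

Required subsidy s = 35 per unit

At a seller price of 127, quantity supplied is -508.5 + 8.5·127 = 571.
Buyers absorb 571 only when they pay Pb with 1399 − 9·Pb = 571, i.e. Pb = 92.
s = Ps − Pb = 127 − 92 = 35.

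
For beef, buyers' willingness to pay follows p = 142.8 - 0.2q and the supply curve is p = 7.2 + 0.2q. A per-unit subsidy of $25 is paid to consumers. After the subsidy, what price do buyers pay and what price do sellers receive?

Buyers pay $62.5; sellers receive $87.5

Pre-subsidy: 142.8 - 0.2q = 7.2 + 0.2q gives q* = 339 and p* = 75.
With the rebate, buyers effectively pay pb = ps − 25, where ps is the price sellers receive.
On the curves, pb = 142.8 - 0.2q and ps = 7.2 + 0.2q; the wedge ps − pb = 25 gives 7.2 + 0.2q − (142.8 - 0.2q) = 25, so q' = 401.5.
Then pb = 142.8 − 0.2·401.5 = 62.5 and ps = 7.2 + 0.2·401.5 = 87.5.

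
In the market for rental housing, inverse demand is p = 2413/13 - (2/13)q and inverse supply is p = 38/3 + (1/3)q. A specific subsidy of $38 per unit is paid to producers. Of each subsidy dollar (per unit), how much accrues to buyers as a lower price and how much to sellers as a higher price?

Buyers gain $12 per unit; sellers gain $26 per unit

Pre-subsidy: 2413/13 - (2/13)q = 38/3 + (1/3)q gives q* = 355 and p* = 131.
With the subsidy, sellers receive ps = pb + 38 for each unit, where pb is the price buyers pay.
On the curves, pb = 2413/13 - (2/13)q and ps = 38/3 + (1/3)q; the wedge ps − pb = 38 gives 38/3 + (1/3)q − (2413/13 - (2/13)q) = 38, so q' = 433.
Then pb = 2413/13 − (2/13)·433 = 119 and ps = 38/3 + (1/3)·433 = 157.
Buyers' price falls by p* − pb = 131 − 119 = 12; sellers' price rises by ps − p* = 157 − 131 = 26.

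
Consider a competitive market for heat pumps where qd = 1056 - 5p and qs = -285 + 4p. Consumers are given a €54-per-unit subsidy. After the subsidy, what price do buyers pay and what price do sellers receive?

Buyers pay €125; sellers receive €179

Pre-subsidy: 1056 - 5p = -285 + 4p gives p* = 149, q* = 311.
With the rebate, buyers effectively pay pb = ps − 54, where ps is the price sellers receive.
Demand in terms of ps becomes qd = 1056 − 5(ps − 54) = 1326 - 5ps. Setting this equal to supply: 1326 - 5ps = -285 + 4ps, so ps = 179.
Buyers pay pb = 179 − 54 = 125; q' = -285 + 4·179 = 431.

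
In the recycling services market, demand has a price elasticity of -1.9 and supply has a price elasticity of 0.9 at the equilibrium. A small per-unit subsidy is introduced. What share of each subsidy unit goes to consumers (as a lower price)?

Consumer share = 9/28

For a small subsidy around the equilibrium, the benefit split depends on the relative slopes, which at a point are proportional to the elasticities.
Buyer share = εs/(εs + |εd|) = 0.9/(0.9 + 1.9) = 9/28; seller share = |εd|/(εs + |εd|) = 19/28.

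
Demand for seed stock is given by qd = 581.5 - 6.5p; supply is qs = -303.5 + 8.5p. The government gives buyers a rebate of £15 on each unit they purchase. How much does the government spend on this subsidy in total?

Government cost = £3798.75

Pre-subsidy: 581.5 - 6.5p = -303.5 + 8.5p gives p* = 59, q* = 198.
With the rebate, buyers effectively pay pb = ps − 15, where ps is the price sellers receive.
Demand in terms of ps becomes qd = 581.5 − 6.5(ps − 15) = 679 - 6.5ps. Setting this equal to supply: 679 - 6.5ps = -303.5 + 8.5ps, so ps = 65.5.
Buyers pay pb = 65.5 − 15 = 50.5; q' = -303.5 + 8.5·65.5 = 253.25.
Government outlay = subsidy × quantity = 15 × 253.25 = 3798.75.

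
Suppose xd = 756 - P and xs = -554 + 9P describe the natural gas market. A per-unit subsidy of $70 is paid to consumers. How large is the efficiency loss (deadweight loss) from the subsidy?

Deadweight loss = $2205

Pre-subsidy: 756 - P = -554 + 9P gives P* = 131, x* = 625.
With the rebate, buyers effectively pay Pb = Ps − 70, where Ps is the price sellers receive.
Demand in terms of Ps becomes xd = 756 − 1(Ps − 70) = 826 - Ps. Setting this equal to supply: 826 - Ps = -554 + 9Ps, so Ps = 138.
Buyers pay Pb = 138 − 70 = 68; x' = -554 + 9·138 = 688.
The subsidy expands output by 688 − 625 = 63 past the efficient level; on those units the gap between marginal cost and willingness to pay runs from 0 up to 70.
DWL = ½ × 70 × 63 = 2205.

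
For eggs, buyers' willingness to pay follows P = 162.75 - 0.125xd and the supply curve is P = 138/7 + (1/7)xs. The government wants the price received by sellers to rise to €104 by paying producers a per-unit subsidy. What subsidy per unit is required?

Required subsidy s = €15 per unit

At a seller price of 104, quantity supplied is -138 + 7·104 = 590.
Buyers absorb 590 only when they pay Pb = 162.75 − 0.125·590 = 89.
s = Ps − Pb = 104 − 89 = 15.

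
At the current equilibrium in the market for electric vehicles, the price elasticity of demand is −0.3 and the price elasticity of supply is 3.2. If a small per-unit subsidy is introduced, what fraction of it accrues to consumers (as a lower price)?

Consumer share = 32/35

For a small subsidy around the equilibrium, the benefit split depends on the relative slopes, which at a point are proportional to the elasticities.
Buyer share = εs/(εs + |εd|) = 3.2/(3.2 + 0.3) = 32/35; seller share = |εd|/(εs + |εd|) = 3/35.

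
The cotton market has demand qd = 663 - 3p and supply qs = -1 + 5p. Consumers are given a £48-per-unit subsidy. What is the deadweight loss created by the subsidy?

Pre-subsidy: 663 - 3p = -1 + 5p gives p* = 83, q* = 414.
With the rebate, buyers effectively pay pb = ps − 48, where ps is the price sellers receive.
Demand in terms of ps becomes qd = 663 − 3(ps − 48) = 807 - 3ps. Setting this equal to supply: 807 - 3ps = -1 + 5ps, so ps = 101.
Buyers pay pb = 101 − 48 = 53; q' = -1 + 5·101 = 504.
The subsidy expands output by 504 − 414 = 90 past the efficient level; on those units the gap between marginal cost and willingness to pay runs from 0 up to 48.
DWL = ½ × 48 × 90 = 2160.

Deadweight loss = £2160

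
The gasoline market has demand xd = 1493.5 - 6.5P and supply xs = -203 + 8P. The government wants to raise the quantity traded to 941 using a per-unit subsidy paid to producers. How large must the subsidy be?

Required subsidy s = 58 per unit

At x = 941, invert demand for the buyer price: Pb = (1493.5 − 941)/6.5 = 85; invert supply for the seller price: Ps = (941 − (-203))/8 = 143.
The subsidy must fill the gap: s = Ps − Pb = 143 − 85 = 58.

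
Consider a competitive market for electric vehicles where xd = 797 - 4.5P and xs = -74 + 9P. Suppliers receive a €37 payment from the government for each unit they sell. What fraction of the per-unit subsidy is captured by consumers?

Pre-subsidy: 797 - 4.5P = -74 + 9P gives P* = 1742/27, x* = 1520/3.
With the subsidy, sellers receive Ps = Pb + 37 for each unit, where Pb is the price buyers pay.
Supply in terms of Pb becomes xs = -74 + 9(Pb + 37) = 259 + 9Pb. Setting this equal to demand: 797 - 4.5Pb = 259 + 9Pb, so Pb = 1076/27.
Sellers receive Ps = 1076/27 + 37 = 2075/27; x' = 797 − 4.5·(1076/27) = 1853/3.
Buyers' price falls by P* − Pb = 1742/27 − 1076/27 = 74/3; sellers' price rises by Ps − P* = 2075/27 − 1742/27 = 37/3.
So consumers capture (74/3)/37 = 2/3 of each unit of subsidy.

Consumer share = 2/3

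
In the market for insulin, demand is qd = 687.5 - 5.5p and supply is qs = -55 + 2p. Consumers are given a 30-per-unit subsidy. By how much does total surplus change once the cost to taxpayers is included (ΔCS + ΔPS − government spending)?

Pre-subsidy: 687.5 - 5.5p = -55 + 2p gives p* = 99, q* = 143.
With the rebate, buyers effectively pay pb = ps − 30, where ps is the price sellers receive.
Demand in terms of ps becomes qd = 687.5 − 5.5(ps − 30) = 852.5 - 5.5ps. Setting this equal to supply: 852.5 - 5.5ps = -55 + 2ps, so ps = 121.
Buyers pay pb = 121 − 30 = 91; q' = -55 + 2·121 = 187.
ΔCS = ½(143 + 187)(99 − 91) = 1320; ΔPS = ½(143 + 187)(121 − 99) = 3630.
Government spending = 30 × 187 = 5610.
Net change = 1320 + 3630 − 5610 = -660. The loss equals the DWL triangle ½·30·44.

Net change in total surplus = -660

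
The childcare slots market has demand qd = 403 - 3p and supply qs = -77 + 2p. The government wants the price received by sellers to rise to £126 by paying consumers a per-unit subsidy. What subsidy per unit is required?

Required subsidy s = £50 per unit

At a seller price of 126, quantity supplied is -77 + 2·126 = 175.
Buyers absorb 175 only when they pay pb with 403 − 3·pb = 175, i.e. pb = 76.
s = ps − pb = 126 − 76 = 50.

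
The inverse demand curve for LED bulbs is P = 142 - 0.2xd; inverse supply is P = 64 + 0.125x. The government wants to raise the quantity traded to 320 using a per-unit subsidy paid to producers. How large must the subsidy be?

Required subsidy s = 26 per unit

At x = 320, from the demand curve buyers pay Pb = 142 − 0.2·320 = 78; from the supply curve sellers need Ps = 64 + 0.125·320 = 104.
The subsidy must fill the gap: s = Ps − Pb = 104 − 78 = 26.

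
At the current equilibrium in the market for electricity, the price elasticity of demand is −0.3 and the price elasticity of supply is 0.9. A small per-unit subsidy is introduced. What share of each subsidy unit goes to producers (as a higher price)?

Producer share = 0.25

For a small subsidy around the equilibrium, the benefit split depends on the relative slopes, which at a point are proportional to the elasticities.
Buyer share = εs/(εs + |εd|) = 0.9/(0.9 + 0.3) = 0.75; seller share = |εd|/(εs + |εd|) = 0.25.
So producers capture 0.25 of the subsidy.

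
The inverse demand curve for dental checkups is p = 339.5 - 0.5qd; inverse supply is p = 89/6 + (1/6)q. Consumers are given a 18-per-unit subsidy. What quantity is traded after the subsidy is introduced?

q' = 514

Pre-subsidy: 339.5 - 0.5q = 89/6 + (1/6)q gives q* = 487 and p* = 96.
With the rebate, buyers effectively pay pb = ps − 18, where ps is the price sellers receive.
On the curves, pb = 339.5 - 0.5q and ps = 89/6 + (1/6)q; the wedge ps − pb = 18 gives 89/6 + (1/6)q − (339.5 - 0.5q) = 18, so q' = 514.
Then pb = 339.5 − 0.5·514 = 82.5 and ps = 89/6 + (1/6)·514 = 100.5.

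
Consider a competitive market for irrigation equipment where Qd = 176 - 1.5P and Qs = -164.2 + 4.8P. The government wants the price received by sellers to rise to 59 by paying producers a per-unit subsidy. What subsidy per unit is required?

At a seller price of 59, quantity supplied is -164.2 + 4.8·59 = 119.
Buyers absorb 119 only when they pay Pb with 176 − 1.5·Pb = 119, i.e. Pb = 38.
s = Ps − Pb = 59 − 38 = 21.

Required subsidy s = 21 per unit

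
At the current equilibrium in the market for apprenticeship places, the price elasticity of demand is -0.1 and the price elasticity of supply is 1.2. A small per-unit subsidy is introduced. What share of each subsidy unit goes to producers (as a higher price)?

For a small subsidy around the equilibrium, the benefit split depends on the relative slopes, which at a point are proportional to the elasticities.
Buyer share = εs/(εs + |εd|) = 1.2/(1.2 + 0.1) = 12/13; seller share = |εd|/(εs + |εd|) = 1/13.
So producers capture 1/13 of the subsidy.

Producer share = 1/13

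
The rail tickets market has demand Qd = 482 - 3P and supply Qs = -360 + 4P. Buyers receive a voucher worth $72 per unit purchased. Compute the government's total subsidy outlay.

Government cost = 123264/7

Pre-subsidy: 482 - 3P = -360 + 4P gives P* = 842/7, Q* = 848/7.
With the rebate, buyers effectively pay Pb = Ps − 72, where Ps is the price sellers receive.
Demand in terms of Ps becomes Qd = 482 − 3(Ps − 72) = 698 - 3Ps. Setting this equal to supply: 698 - 3Ps = -360 + 4Ps, so Ps = 1058/7.
Buyers pay Pb = 1058/7 − 72 = 554/7; Q' = -360 + 4·(1058/7) = 1712/7.
Government outlay = subsidy × quantity = 72 × 1712/7 = 123264/7.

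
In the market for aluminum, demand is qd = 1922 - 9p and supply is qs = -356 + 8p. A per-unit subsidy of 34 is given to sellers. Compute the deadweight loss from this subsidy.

Deadweight loss = 2448

Pre-subsidy: 1922 - 9p = -356 + 8p gives p* = 134, q* = 716.
With the subsidy, sellers receive ps = pb + 34 for each unit, where pb is the price buyers pay.
Supply in terms of pb becomes qs = -356 + 8(pb + 34) = -84 + 8pb. Setting this equal to demand: 1922 - 9pb = -84 + 8pb, so pb = 118.
Sellers receive ps = 118 + 34 = 152; q' = 1922 − 9·118 = 860.
The subsidy expands output by 860 − 716 = 144 past the efficient level; on those units the gap between marginal cost and willingness to pay runs from 0 up to 34.
DWL = ½ × 34 × 144 = 2448.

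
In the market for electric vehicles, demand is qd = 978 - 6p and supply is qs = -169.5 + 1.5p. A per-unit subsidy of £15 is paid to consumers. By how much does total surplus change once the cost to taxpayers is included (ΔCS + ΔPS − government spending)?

Net change in total surplus = -£135

Pre-subsidy: 978 - 6p = -169.5 + 1.5p gives p* = 153, q* = 60.
With the rebate, buyers effectively pay pb = ps − 15, where ps is the price sellers receive.
Demand in terms of ps becomes qd = 978 − 6(ps − 15) = 1068 - 6ps. Setting this equal to supply: 1068 - 6ps = -169.5 + 1.5ps, so ps = 165.
Buyers pay pb = 165 − 15 = 150; q' = -169.5 + 1.5·165 = 78.
ΔCS = ½(60 + 78)(153 − 150) = 207; ΔPS = ½(60 + 78)(165 − 153) = 828.
Government spending = 15 × 78 = 1170.
Net change = 207 + 828 − 1170 = -135. The loss equals the DWL triangle ½·15·18.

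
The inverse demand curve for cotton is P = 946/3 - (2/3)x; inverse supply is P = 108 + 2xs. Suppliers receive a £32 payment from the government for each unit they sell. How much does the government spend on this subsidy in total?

Pre-subsidy: 946/3 - (2/3)x = 108 + 2x gives x* = 77.75 and P* = 263.5.
With the subsidy, sellers receive Ps = Pb + 32 for each unit, where Pb is the price buyers pay.
On the curves, Pb = 946/3 - (2/3)x and Ps = 108 + 2x; the wedge Ps − Pb = 32 gives 108 + 2x − (946/3 - (2/3)x) = 32, so x' = 89.75.
Then Pb = 946/3 − (2/3)·89.75 = 255.5 and Ps = 108 + 2·89.75 = 287.5.
Government outlay = subsidy × quantity = 32 × 89.75 = 2872.

Government cost = £2872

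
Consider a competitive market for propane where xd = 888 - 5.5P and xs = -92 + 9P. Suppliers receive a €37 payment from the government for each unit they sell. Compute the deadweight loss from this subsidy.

Deadweight loss = 135531/58

Pre-subsidy: 888 - 5.5P = -92 + 9P gives P* = 1960/29, x* = 14972/29.
With the subsidy, sellers receive Ps = Pb + 37 for each unit, where Pb is the price buyers pay.
Supply in terms of Pb becomes xs = -92 + 9(Pb + 37) = 241 + 9Pb. Setting this equal to demand: 888 - 5.5Pb = 241 + 9Pb, so Pb = 1294/29.
Sellers receive Ps = 1294/29 + 37 = 2367/29; x' = 888 − 5.5·(1294/29) = 18635/29.
The subsidy expands output by 18635/29 − 14972/29 = 3663/29 past the efficient level; on those units the gap between marginal cost and willingness to pay runs from 0 up to 37.
DWL = ½ × 37 × 3663/29 = 135531/58.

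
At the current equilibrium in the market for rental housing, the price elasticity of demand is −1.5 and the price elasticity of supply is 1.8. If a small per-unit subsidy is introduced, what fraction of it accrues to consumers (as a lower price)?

For a small subsidy around the equilibrium, the benefit split depends on the relative slopes, which at a point are proportional to the elasticities.
Buyer share = εs/(εs + |εd|) = 1.8/(1.8 + 1.5) = 6/11; seller share = |εd|/(εs + |εd|) = 5/11.

Consumer share = 6/11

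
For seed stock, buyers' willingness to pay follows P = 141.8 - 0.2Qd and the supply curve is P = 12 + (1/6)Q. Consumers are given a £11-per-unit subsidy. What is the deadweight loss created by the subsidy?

Pre-subsidy: 141.8 - 0.2Q = 12 + (1/6)Q gives Q* = 354 and P* = 71.
With the rebate, buyers effectively pay Pb = Ps − 11, where Ps is the price sellers receive.
On the curves, Pb = 141.8 - 0.2Q and Ps = 12 + (1/6)Q; the wedge Ps − Pb = 11 gives 12 + (1/6)Q − (141.8 - 0.2Q) = 11, so Q' = 384.
Then Pb = 141.8 − 0.2·384 = 65 and Ps = 12 + (1/6)·384 = 76.
The subsidy expands output by 384 − 354 = 30 past the efficient level; on those units the gap between marginal cost and willingness to pay runs from 0 up to 11.
DWL = ½ × 11 × 30 = 165.

Deadweight loss = £165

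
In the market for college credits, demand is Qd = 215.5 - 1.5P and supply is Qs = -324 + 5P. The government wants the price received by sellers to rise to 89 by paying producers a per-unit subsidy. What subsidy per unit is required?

At a seller price of 89, quantity supplied is -324 + 5·89 = 121.
Buyers absorb 121 only when they pay Pb with 215.5 − 1.5·Pb = 121, i.e. Pb = 63.
s = Ps − Pb = 89 − 63 = 26.

Required subsidy s = 26 per unit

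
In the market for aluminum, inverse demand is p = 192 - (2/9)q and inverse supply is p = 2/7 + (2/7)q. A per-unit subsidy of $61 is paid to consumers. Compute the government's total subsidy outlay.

Pre-subsidy: 192 - (2/9)q = 2/7 + (2/7)q gives q* = 377.4375 and p* = 108.125.
With the rebate, buyers effectively pay pb = ps − 61, where ps is the price sellers receive.
On the curves, pb = 192 - (2/9)q and ps = 2/7 + (2/7)q; the wedge ps − pb = 61 gives 2/7 + (2/7)q − (192 - (2/9)q) = 61, so q' = 497.53125.
Then pb = 192 − (2/9)·497.53125 = 81.4375 and ps = 2/7 + (2/7)·497.53125 = 142.4375.
Government outlay = subsidy × quantity = 61 × 497.53125 = 30349.40625.

Government cost = $30349.40625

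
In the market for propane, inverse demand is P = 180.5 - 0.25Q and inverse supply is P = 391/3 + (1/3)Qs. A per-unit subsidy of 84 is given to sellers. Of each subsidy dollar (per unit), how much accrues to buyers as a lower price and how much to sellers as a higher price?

Buyers gain 36 per unit; sellers gain 48 per unit

Pre-subsidy: 180.5 - 0.25Q = 391/3 + (1/3)Q gives Q* = 86 and P* = 159.
With the subsidy, sellers receive Ps = Pb + 84 for each unit, where Pb is the price buyers pay.
On the curves, Pb = 180.5 - 0.25Q and Ps = 391/3 + (1/3)Q; the wedge Ps − Pb = 84 gives 391/3 + (1/3)Q − (180.5 - 0.25Q) = 84, so Q' = 230.
Then Pb = 180.5 − 0.25·230 = 123 and Ps = 391/3 + (1/3)·230 = 207.
Buyers' price falls by P* − Pb = 159 − 123 = 36; sellers' price rises by Ps − P* = 207 − 159 = 48.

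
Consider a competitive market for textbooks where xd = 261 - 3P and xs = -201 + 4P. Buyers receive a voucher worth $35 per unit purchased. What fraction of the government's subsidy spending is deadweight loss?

DWL / government spending = 10/41

Pre-subsidy: 261 - 3P = -201 + 4P gives P* = 66, x* = 63.
With the rebate, buyers effectively pay Pb = Ps − 35, where Ps is the price sellers receive.
Demand in terms of Ps becomes xd = 261 − 3(Ps − 35) = 366 - 3Ps. Setting this equal to supply: 366 - 3Ps = -201 + 4Ps, so Ps = 81.
Buyers pay Pb = 81 − 35 = 46; x' = -201 + 4·81 = 123.
ΔCS = ½(63 + 123)(66 − 46) = 1860; ΔPS = ½(63 + 123)(81 − 66) = 1395.
Government spending = 35 × 123 = 4305.
DWL = ½ × 35 × (123 − 63) = 1050; fraction = 1050 / 4305 = 10/41.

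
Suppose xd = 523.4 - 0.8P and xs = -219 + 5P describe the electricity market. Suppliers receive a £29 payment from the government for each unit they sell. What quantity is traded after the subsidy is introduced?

Pre-subsidy: 523.4 - 0.8P = -219 + 5P gives P* = 128, x* = 421.
With the subsidy, sellers receive Ps = Pb + 29 for each unit, where Pb is the price buyers pay.
Supply in terms of Pb becomes xs = -219 + 5(Pb + 29) = -74 + 5Pb. Setting this equal to demand: 523.4 - 0.8Pb = -74 + 5Pb, so Pb = 103.
Sellers receive Ps = 103 + 29 = 132; x' = 523.4 − 0.8·103 = 441.

x' = 441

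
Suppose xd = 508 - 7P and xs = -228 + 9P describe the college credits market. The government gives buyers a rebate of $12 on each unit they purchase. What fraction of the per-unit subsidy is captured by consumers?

Consumer share = 0.5625

Pre-subsidy: 508 - 7P = -228 + 9P gives P* = 46, x* = 186.
With the rebate, buyers effectively pay Pb = Ps − 12, where Ps is the price sellers receive.
Demand in terms of Ps becomes xd = 508 − 7(Ps − 12) = 592 - 7Ps. Setting this equal to supply: 592 - 7Ps = -228 + 9Ps, so Ps = 51.25.
Buyers pay Pb = 51.25 − 12 = 39.25; x' = -228 + 9·51.25 = 233.25.
Buyers' price falls by P* − Pb = 46 − 39.25 = 6.75; sellers' price rises by Ps − P* = 51.25 − 46 = 5.25.
So consumers capture 6.75/12 = 0.5625 of each unit of subsidy.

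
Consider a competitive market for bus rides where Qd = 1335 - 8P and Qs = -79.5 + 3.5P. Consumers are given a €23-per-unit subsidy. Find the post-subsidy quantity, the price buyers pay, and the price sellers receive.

Q' = 407; buyers pay €116; sellers receive €139

Pre-subsidy: 1335 - 8P = -79.5 + 3.5P gives P* = 123, Q* = 351.
With the rebate, buyers effectively pay Pb = Ps − 23, where Ps is the price sellers receive.
Demand in terms of Ps becomes Qd = 1335 − 8(Ps − 23) = 1519 - 8Ps. Setting this equal to supply: 1519 - 8Ps = -79.5 + 3.5Ps, so Ps = 139.
Buyers pay Pb = 139 − 23 = 116; Q' = -79.5 + 3.5·139 = 407.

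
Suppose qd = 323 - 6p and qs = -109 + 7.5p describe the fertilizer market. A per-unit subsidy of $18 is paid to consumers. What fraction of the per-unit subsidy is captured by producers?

Pre-subsidy: 323 - 6p = -109 + 7.5p gives p* = 32, q* = 131.
With the rebate, buyers effectively pay pb = ps − 18, where ps is the price sellers receive.
Demand in terms of ps becomes qd = 323 − 6(ps − 18) = 431 - 6ps. Setting this equal to supply: 431 - 6ps = -109 + 7.5ps, so ps = 40.
Buyers pay pb = 40 − 18 = 22; q' = -109 + 7.5·40 = 191.
Buyers' price falls by p* − pb = 32 − 22 = 10; sellers' price rises by ps − p* = 40 − 32 = 8.
So producers capture 8/18 = 4/9 of each unit of subsidy.

Producer share = 4/9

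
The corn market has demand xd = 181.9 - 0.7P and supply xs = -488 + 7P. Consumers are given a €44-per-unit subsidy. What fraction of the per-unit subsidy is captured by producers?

Producer share = 1/11

Pre-subsidy: 181.9 - 0.7P = -488 + 7P gives P* = 87, x* = 121.
With the rebate, buyers effectively pay Pb = Ps − 44, where Ps is the price sellers receive.
Demand in terms of Ps becomes xd = 181.9 − 0.7(Ps − 44) = 212.7 - 0.7Ps. Setting this equal to supply: 212.7 - 0.7Ps = -488 + 7Ps, so Ps = 91.
Buyers pay Pb = 91 − 44 = 47; x' = -488 + 7·91 = 149.
Buyers' price falls by P* − Pb = 87 − 47 = 40; sellers' price rises by Ps − P* = 91 − 87 = 4.
So producers capture 4/44 = 1/11 of each unit of subsidy.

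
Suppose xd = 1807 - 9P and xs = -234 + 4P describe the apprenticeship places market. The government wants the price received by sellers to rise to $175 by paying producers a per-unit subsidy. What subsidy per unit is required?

At a seller price of 175, quantity supplied is -234 + 4·175 = 466.
Buyers absorb 466 only when they pay Pb with 1807 − 9·Pb = 466, i.e. Pb = 149.
s = Ps − Pb = 175 − 149 = 26.

Required subsidy s = $26 per unit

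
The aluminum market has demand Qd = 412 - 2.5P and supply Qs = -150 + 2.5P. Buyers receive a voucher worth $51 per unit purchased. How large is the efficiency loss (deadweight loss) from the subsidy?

Deadweight loss = $1625.625

Pre-subsidy: 412 - 2.5P = -150 + 2.5P gives P* = 112.4, Q* = 131.
With the rebate, buyers effectively pay Pb = Ps − 51, where Ps is the price sellers receive.
Demand in terms of Ps becomes Qd = 412 − 2.5(Ps − 51) = 539.5 - 2.5Ps. Setting this equal to supply: 539.5 - 2.5Ps = -150 + 2.5Ps, so Ps = 137.9.
Buyers pay Pb = 137.9 − 51 = 86.9; Q' = -150 + 2.5·137.9 = 194.75.
The subsidy expands output by 194.75 − 131 = 63.75 past the efficient level; on those units the gap between marginal cost and willingness to pay runs from 0 up to 51.
DWL = ½ × 51 × 63.75 = 1625.625.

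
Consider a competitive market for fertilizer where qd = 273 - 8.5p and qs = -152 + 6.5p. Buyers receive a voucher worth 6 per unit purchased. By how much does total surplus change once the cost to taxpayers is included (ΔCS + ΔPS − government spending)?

Net change in total surplus = -66.3

Pre-subsidy: 273 - 8.5p = -152 + 6.5p gives p* = 85/3, q* = 193/6.
With the rebate, buyers effectively pay pb = ps − 6, where ps is the price sellers receive.
Demand in terms of ps becomes qd = 273 − 8.5(ps − 6) = 324 - 8.5ps. Setting this equal to supply: 324 - 8.5ps = -152 + 6.5ps, so ps = 476/15.
Buyers pay pb = 476/15 − 6 = 386/15; q' = -152 + 6.5·(476/15) = 814/15.
ΔCS = ½(193/6 + 814/15)(85/3 − 386/15) = 33709/300; ΔPS = ½(193/6 + 814/15)(476/15 − 85/3) = 44081/300.
Government spending = 6 × 814/15 = 325.6.
Net change = 33709/300 + 44081/300 − 325.6 = -66.3. The loss equals the DWL triangle ½·6·22.1.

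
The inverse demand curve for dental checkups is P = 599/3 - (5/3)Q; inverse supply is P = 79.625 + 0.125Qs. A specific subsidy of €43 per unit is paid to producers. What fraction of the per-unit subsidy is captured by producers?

Producer share = 3/43

Pre-subsidy: 599/3 - (5/3)Q = 79.625 + 0.125Q gives Q* = 67 and P* = 88.
With the subsidy, sellers receive Ps = Pb + 43 for each unit, where Pb is the price buyers pay.
On the curves, Pb = 599/3 - (5/3)Q and Ps = 79.625 + 0.125Q; the wedge Ps − Pb = 43 gives 79.625 + 0.125Q − (599/3 - (5/3)Q) = 43, so Q' = 91.
Then Pb = 599/3 − (5/3)·91 = 48 and Ps = 79.625 + 0.125·91 = 91.
Buyers' price falls by P* − Pb = 88 − 48 = 40; sellers' price rises by Ps − P* = 91 − 88 = 3.
So producers capture 3/43 = 3/43 of each unit of subsidy.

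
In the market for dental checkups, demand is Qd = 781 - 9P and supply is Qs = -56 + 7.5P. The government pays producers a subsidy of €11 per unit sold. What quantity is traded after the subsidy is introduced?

Q' = 4064/11

Pre-subsidy: 781 - 9P = -56 + 7.5P gives P* = 558/11, Q* = 3569/11.
With the subsidy, sellers receive Ps = Pb + 11 for each unit, where Pb is the price buyers pay.
Supply in terms of Pb becomes Qs = -56 + 7.5(Pb + 11) = 26.5 + 7.5Pb. Setting this equal to demand: 781 - 9Pb = 26.5 + 7.5Pb, so Pb = 503/11.
Sellers receive Ps = 503/11 + 11 = 624/11; Q' = 781 − 9·(503/11) = 4064/11.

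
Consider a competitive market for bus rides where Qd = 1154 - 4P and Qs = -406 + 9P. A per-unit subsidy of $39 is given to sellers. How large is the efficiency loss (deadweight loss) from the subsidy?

Pre-subsidy: 1154 - 4P = -406 + 9P gives P* = 120, Q* = 674.
With the subsidy, sellers receive Ps = Pb + 39 for each unit, where Pb is the price buyers pay.
Supply in terms of Pb becomes Qs = -406 + 9(Pb + 39) = -55 + 9Pb. Setting this equal to demand: 1154 - 4Pb = -55 + 9Pb, so Pb = 93.
Sellers receive Ps = 93 + 39 = 132; Q' = 1154 − 4·93 = 782.
The subsidy expands output by 782 − 674 = 108 past the efficient level; on those units the gap between marginal cost and willingness to pay runs from 0 up to 39.
DWL = ½ × 39 × 108 = 2106.

Deadweight loss = $2106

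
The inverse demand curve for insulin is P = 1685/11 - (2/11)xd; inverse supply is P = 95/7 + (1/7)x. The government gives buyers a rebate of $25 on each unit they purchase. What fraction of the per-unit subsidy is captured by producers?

Pre-subsidy: 1685/11 - (2/11)x = 95/7 + (1/7)x gives x* = 430 and P* = 75.
With the rebate, buyers effectively pay Pb = Ps − 25, where Ps is the price sellers receive.
On the curves, Pb = 1685/11 - (2/11)x and Ps = 95/7 + (1/7)x; the wedge Ps − Pb = 25 gives 95/7 + (1/7)x − (1685/11 - (2/11)x) = 25, so x' = 507.
Then Pb = 1685/11 − (2/11)·507 = 61 and Ps = 95/7 + (1/7)·507 = 86.
Buyers' price falls by P* − Pb = 75 − 61 = 14; sellers' price rises by Ps − P* = 86 − 75 = 11.
So producers capture 11/25 = 0.44 of each unit of subsidy.

Producer share = 0.44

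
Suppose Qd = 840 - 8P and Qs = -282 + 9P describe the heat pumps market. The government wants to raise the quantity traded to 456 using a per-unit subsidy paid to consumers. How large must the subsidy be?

Required subsidy s = 34 per unit

At Q = 456, invert demand for the buyer price: Pb = (840 − 456)/8 = 48; invert supply for the seller price: Ps = (456 − (-282))/9 = 82.
The subsidy must fill the gap: s = Ps − Pb = 82 − 48 = 34.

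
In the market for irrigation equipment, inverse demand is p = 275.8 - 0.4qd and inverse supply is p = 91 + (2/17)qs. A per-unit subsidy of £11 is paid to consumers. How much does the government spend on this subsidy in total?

Government cost = £4160.75

Pre-subsidy: 275.8 - 0.4q = 91 + (2/17)q gives q* = 357 and p* = 133.
With the rebate, buyers effectively pay pb = ps − 11, where ps is the price sellers receive.
On the curves, pb = 275.8 - 0.4q and ps = 91 + (2/17)q; the wedge ps − pb = 11 gives 91 + (2/17)q − (275.8 - 0.4q) = 11, so q' = 378.25.
Then pb = 275.8 − 0.4·378.25 = 124.5 and ps = 91 + (2/17)·378.25 = 135.5.
Government outlay = subsidy × quantity = 11 × 378.25 = 4160.75.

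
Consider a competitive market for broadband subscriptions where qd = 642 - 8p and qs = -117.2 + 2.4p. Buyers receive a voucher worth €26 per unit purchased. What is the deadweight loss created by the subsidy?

Deadweight loss = €624

Pre-subsidy: 642 - 8p = -117.2 + 2.4p gives p* = 73, q* = 58.
With the rebate, buyers effectively pay pb = ps − 26, where ps is the price sellers receive.
Demand in terms of ps becomes qd = 642 − 8(ps − 26) = 850 - 8ps. Setting this equal to supply: 850 - 8ps = -117.2 + 2.4ps, so ps = 93.
Buyers pay pb = 93 − 26 = 67; q' = -117.2 + 2.4·93 = 106.
The subsidy expands output by 106 − 58 = 48 past the efficient level; on those units the gap between marginal cost and willingness to pay runs from 0 up to 26.
DWL = ½ × 26 × 48 = 624.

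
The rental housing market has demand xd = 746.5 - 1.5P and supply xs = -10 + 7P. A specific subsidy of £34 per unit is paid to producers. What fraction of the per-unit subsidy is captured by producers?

Pre-subsidy: 746.5 - 1.5P = -10 + 7P gives P* = 89, x* = 613.
With the subsidy, sellers receive Ps = Pb + 34 for each unit, where Pb is the price buyers pay.
Supply in terms of Pb becomes xs = -10 + 7(Pb + 34) = 228 + 7Pb. Setting this equal to demand: 746.5 - 1.5Pb = 228 + 7Pb, so Pb = 61.
Sellers receive Ps = 61 + 34 = 95; x' = 746.5 − 1.5·61 = 655.
Buyers' price falls by P* − Pb = 89 − 61 = 28; sellers' price rises by Ps − P* = 95 − 89 = 6.
So producers capture 6/34 = 3/17 of each unit of subsidy.

Producer share = 3/17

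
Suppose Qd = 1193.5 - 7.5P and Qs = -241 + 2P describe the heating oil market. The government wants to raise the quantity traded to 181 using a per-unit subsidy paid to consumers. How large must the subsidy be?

Required subsidy s = 76 per unit

At Q = 181, invert demand for the buyer price: Pb = (1193.5 − 181)/7.5 = 135; invert supply for the seller price: Ps = (181 − (-241))/2 = 211.
The subsidy must fill the gap: s = Ps − Pb = 211 − 135 = 76.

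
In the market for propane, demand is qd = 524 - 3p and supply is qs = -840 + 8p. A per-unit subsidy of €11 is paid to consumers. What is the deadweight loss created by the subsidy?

Deadweight loss = €132

Pre-subsidy: 524 - 3p = -840 + 8p gives p* = 124, q* = 152.
With the rebate, buyers effectively pay pb = ps − 11, where ps is the price sellers receive.
Demand in terms of ps becomes qd = 524 − 3(ps − 11) = 557 - 3ps. Setting this equal to supply: 557 - 3ps = -840 + 8ps, so ps = 127.
Buyers pay pb = 127 − 11 = 116; q' = -840 + 8·127 = 176.
The subsidy expands output by 176 − 152 = 24 past the efficient level; on those units the gap between marginal cost and willingness to pay runs from 0 up to 11.
DWL = ½ × 11 × 24 = 132.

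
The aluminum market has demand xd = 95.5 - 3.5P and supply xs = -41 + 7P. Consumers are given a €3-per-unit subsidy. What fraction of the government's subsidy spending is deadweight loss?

DWL / government spending = 7/114

Pre-subsidy: 95.5 - 3.5P = -41 + 7P gives P* = 13, x* = 50.
With the rebate, buyers effectively pay Pb = Ps − 3, where Ps is the price sellers receive.
Demand in terms of Ps becomes xd = 95.5 − 3.5(Ps − 3) = 106 - 3.5Ps. Setting this equal to supply: 106 - 3.5Ps = -41 + 7Ps, so Ps = 14.
Buyers pay Pb = 14 − 3 = 11; x' = -41 + 7·14 = 57.
ΔCS = ½(50 + 57)(13 − 11) = 107; ΔPS = ½(50 + 57)(14 − 13) = 53.5.
Government spending = 3 × 57 = 171.
DWL = ½ × 3 × (57 − 50) = 10.5; fraction = 10.5 / 171 = 7/114.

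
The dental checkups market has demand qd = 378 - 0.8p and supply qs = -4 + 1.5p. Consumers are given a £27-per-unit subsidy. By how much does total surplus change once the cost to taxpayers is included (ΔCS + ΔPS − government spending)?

Pre-subsidy: 378 - 0.8p = -4 + 1.5p gives p* = 3820/23, q* = 5638/23.
With the rebate, buyers effectively pay pb = ps − 27, where ps is the price sellers receive.
Demand in terms of ps becomes qd = 378 − 0.8(ps − 27) = 399.6 - 0.8ps. Setting this equal to supply: 399.6 - 0.8ps = -4 + 1.5ps, so ps = 4036/23.
Buyers pay pb = 4036/23 − 27 = 3415/23; q' = -4 + 1.5·(4036/23) = 5962/23.
ΔCS = ½(5638/23 + 5962/23)(3820/23 − 3415/23) = 2349000/529; ΔPS = ½(5638/23 + 5962/23)(4036/23 − 3820/23) = 1252800/529.
Government spending = 27 × 5962/23 = 160974/23.
Net change = 2349000/529 + 1252800/529 − 160974/23 = -4374/23. The loss equals the DWL triangle ½·27·324/23.

Net change in total surplus = -4374/23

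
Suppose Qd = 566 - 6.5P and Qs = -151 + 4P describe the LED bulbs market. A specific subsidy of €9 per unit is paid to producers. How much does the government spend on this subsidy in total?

Government cost = 9099/7

Pre-subsidy: 566 - 6.5P = -151 + 4P gives P* = 478/7, Q* = 855/7.
With the subsidy, sellers receive Ps = Pb + 9 for each unit, where Pb is the price buyers pay.
Supply in terms of Pb becomes Qs = -151 + 4(Pb + 9) = -115 + 4Pb. Setting this equal to demand: 566 - 6.5Pb = -115 + 4Pb, so Pb = 454/7.
Sellers receive Ps = 454/7 + 9 = 517/7; Q' = 566 − 6.5·(454/7) = 1011/7.
Government outlay = subsidy × quantity = 9 × 1011/7 = 9099/7.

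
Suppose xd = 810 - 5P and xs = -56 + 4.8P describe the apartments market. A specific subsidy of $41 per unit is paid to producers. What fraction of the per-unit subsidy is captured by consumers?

Consumer share = 24/49

Pre-subsidy: 810 - 5P = -56 + 4.8P gives P* = 4330/49, x* = 18040/49.
With the subsidy, sellers receive Ps = Pb + 41 for each unit, where Pb is the price buyers pay.
Supply in terms of Pb becomes xs = -56 + 4.8(Pb + 41) = 140.8 + 4.8Pb. Setting this equal to demand: 810 - 5Pb = 140.8 + 4.8Pb, so Pb = 478/7.
Sellers receive Ps = 478/7 + 41 = 765/7; x' = 810 − 5·(478/7) = 3280/7.
Buyers' price falls by P* − Pb = 4330/49 − 478/7 = 984/49; sellers' price rises by Ps − P* = 765/7 − 4330/49 = 1025/49.
So consumers capture (984/49)/41 = 24/49 of each unit of subsidy.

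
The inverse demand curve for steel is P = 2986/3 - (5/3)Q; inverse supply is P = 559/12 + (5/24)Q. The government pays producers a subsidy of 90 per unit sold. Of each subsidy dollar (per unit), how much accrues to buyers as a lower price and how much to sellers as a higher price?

Pre-subsidy: 2986/3 - (5/3)Q = 559/12 + (5/24)Q gives Q* = 506 and P* = 152.
With the subsidy, sellers receive Ps = Pb + 90 for each unit, where Pb is the price buyers pay.
On the curves, Pb = 2986/3 - (5/3)Q and Ps = 559/12 + (5/24)Q; the wedge Ps − Pb = 90 gives 559/12 + (5/24)Q − (2986/3 - (5/3)Q) = 90, so Q' = 554.
Then Pb = 2986/3 − (5/3)·554 = 72 and Ps = 559/12 + (5/24)·554 = 162.
Buyers' price falls by P* − Pb = 152 − 72 = 80; sellers' price rises by Ps − P* = 162 − 152 = 10.

Buyers gain 80 per unit; sellers gain 10 per unit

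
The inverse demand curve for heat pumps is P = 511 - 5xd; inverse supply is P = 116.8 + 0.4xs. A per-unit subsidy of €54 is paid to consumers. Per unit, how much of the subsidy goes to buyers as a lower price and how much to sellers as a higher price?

Pre-subsidy: 511 - 5x = 116.8 + 0.4x gives x* = 73 and P* = 146.
With the rebate, buyers effectively pay Pb = Ps − 54, where Ps is the price sellers receive.
On the curves, Pb = 511 - 5x and Ps = 116.8 + 0.4x; the wedge Ps − Pb = 54 gives 116.8 + 0.4x − (511 - 5x) = 54, so x' = 83.
Then Pb = 511 − 5·83 = 96 and Ps = 116.8 + 0.4·83 = 150.
Buyers' price falls by P* − Pb = 146 − 96 = 50; sellers' price rises by Ps − P* = 150 − 146 = 4.

Buyers gain €50 per unit; sellers gain €4 per unit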